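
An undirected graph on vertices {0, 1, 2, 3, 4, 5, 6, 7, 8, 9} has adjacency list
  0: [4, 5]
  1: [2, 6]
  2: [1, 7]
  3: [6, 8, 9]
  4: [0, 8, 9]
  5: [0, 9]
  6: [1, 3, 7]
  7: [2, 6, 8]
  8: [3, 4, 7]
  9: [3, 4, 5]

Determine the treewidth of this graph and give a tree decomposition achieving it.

Every bag has size at most 3, so the width is 3 − 1 = 2 and tw(G) ≤ 2. Since 1–2–7–6–1 is a cycle in G, G is not acyclic. Forests are exactly the graphs of treewidth ≤ 1, so tw(G) ≥ 2. The upper and lower bounds meet at 2, so that is the treewidth.

Treewidth 2.
One such decomposition:
Bags: B1 = {1, 2, 6}  B2 = {2, 6, 7}  B3 = {3, 6, 7}  B4 = {3, 7, 8}  B5 = {3, 8, 9}  B6 = {4, 8, 9}  B7 = {4, 5, 9}  B8 = {0, 4, 5}
Tree: B1–B2, B2–B3, B3–B4, B4–B5, B5–B6, B6–B7, B7–B8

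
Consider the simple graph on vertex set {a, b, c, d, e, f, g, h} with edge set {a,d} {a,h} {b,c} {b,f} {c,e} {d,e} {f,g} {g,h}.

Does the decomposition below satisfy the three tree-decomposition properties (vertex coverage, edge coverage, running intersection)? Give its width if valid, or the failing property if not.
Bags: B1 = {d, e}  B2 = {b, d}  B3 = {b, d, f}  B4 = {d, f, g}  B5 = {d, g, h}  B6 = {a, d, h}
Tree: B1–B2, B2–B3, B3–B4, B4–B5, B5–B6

A tree decomposition must satisfy three properties: every vertex lies in some bag; for every edge, both endpoints lie together in some bag; and for every vertex, the bags containing it form a connected subtree. Here vertex c appears in no bag, so the decomposition is invalid.

No — vertex c appears in no bag.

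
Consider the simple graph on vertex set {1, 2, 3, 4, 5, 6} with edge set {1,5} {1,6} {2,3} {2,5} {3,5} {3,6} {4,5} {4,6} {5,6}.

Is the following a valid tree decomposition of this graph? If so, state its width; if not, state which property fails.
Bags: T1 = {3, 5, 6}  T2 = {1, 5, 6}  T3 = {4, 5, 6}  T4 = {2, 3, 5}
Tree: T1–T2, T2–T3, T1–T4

Checking the three conditions: (i) the bags cover all of {1, 2, 3, 4, 5, 6}; (ii) for each edge, some bag contains both endpoints; (iii) the bags containing any fixed vertex form a subtree. All hold, so the decomposition is valid with width 3 − 1 = 2.

Yes; width 2.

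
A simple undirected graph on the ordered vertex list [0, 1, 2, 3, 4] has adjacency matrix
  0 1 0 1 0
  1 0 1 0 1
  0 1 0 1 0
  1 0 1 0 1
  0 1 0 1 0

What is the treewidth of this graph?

A width-2 tree decomposition is:
Bags: B1 = {1, 3, 4}  B2 = {0, 1, 3}  B3 = {1, 2, 3}
Tree: B1–B2, B2–B3
Each bag holds 3 vertices, so the decomposition has width 2, which upper-bounds the treewidth. For the lower bound, G contains the cycle 4–3–0–1–4, so G is not a forest; only forests have treewidth ≤ 1, hence tw(G) ≥ 2. The upper and lower bounds meet at 2, so that is the treewidth.

2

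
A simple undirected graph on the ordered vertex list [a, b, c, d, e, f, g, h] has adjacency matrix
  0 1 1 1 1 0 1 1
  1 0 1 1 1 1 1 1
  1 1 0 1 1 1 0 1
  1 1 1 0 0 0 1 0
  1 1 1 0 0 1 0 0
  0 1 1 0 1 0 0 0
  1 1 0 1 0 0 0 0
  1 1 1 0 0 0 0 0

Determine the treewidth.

3

A width-3 tree decomposition is:
Bags: B1 = {a, b, c, d}  B2 = {a, b, d, g}  B3 = {a, b, c, e}  B4 = {b, c, e, f}  B5 = {a, b, c, h}
Tree: B1–B2, B1–B3, B3–B4, B1–B5
The largest bag has 4 vertices, giving width 3; this decomposition certifies tw(G) ≤ 3. On the other hand G contains the 4-clique {a, b, d, g}. A clique must lie in a single bag of any decomposition, so no decomposition can have width below 3. Hence tw(G) = 3 exactly.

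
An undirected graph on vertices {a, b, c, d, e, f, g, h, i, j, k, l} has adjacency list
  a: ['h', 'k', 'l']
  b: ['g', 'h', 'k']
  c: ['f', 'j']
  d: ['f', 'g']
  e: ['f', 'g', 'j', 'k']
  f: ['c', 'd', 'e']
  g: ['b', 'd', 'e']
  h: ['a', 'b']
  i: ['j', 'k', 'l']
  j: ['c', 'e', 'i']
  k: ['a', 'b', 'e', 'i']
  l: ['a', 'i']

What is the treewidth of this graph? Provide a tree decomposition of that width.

Treewidth 3.
One such decomposition:
Bags: B1 = {a, h, i, l}  B2 = {a, h, i, k}  B3 = {b, h, i, k}  B4 = {b, i, j, k}  B5 = {b, e, j, k}  B6 = {b, e, g, j}  B7 = {c, e, g, j}  B8 = {c, e, f, g}  B9 = {c, d, f, g}
Tree: B1–B2, B2–B3, B3–B4, B4–B5, B5–B6, B6–B7, B7–B8, B8–B9

Each bag holds 4 vertices, so the decomposition has width 3, which upper-bounds the treewidth. For the lower bound: the 4 vertex sets {a,h,l}, {i}, {k}, {b,e,g,j} are disjoint, each induces a connected subgraph, and every pair is joined by at least one edge of G. Contracting each set to a single vertex therefore yields K_{4} as a minor, and since treewidth is minor-monotone, tw(G) ≥ tw(K_{4}) = 3. Combining the bounds, tw(G) = 3.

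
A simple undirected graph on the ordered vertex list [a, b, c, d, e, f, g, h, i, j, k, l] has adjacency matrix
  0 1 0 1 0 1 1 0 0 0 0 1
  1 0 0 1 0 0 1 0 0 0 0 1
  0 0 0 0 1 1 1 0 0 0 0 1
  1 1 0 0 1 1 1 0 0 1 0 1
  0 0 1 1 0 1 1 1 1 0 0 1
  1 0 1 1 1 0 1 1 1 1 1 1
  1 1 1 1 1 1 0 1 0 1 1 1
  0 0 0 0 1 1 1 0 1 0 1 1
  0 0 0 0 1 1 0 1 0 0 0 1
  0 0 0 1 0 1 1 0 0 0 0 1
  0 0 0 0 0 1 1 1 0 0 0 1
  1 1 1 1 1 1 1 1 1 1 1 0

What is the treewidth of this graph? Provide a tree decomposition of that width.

The largest bag has 5 vertices, giving width 4; this decomposition certifies tw(G) ≤ 4. For the lower bound, the 5 vertices {d, f, g, j, l} are pairwise adjacent, and any tree decomposition puts a clique entirely inside one bag — forcing width ≥ 4. Combining the bounds, tw(G) = 4.

Treewidth 4.
One such decomposition:
Bags: B1 = {e, f, g, h, l}  B2 = {d, e, f, g, l}  B3 = {d, f, g, j, l}  B4 = {c, e, f, g, l}  B5 = {a, d, f, g, l}  B6 = {a, b, d, g, l}  B7 = {f, g, h, k, l}  B8 = {e, f, h, i, l}
Tree: B1–B2, B2–B3, B1–B4, B2–B5, B5–B6, B1–B7, B1–B8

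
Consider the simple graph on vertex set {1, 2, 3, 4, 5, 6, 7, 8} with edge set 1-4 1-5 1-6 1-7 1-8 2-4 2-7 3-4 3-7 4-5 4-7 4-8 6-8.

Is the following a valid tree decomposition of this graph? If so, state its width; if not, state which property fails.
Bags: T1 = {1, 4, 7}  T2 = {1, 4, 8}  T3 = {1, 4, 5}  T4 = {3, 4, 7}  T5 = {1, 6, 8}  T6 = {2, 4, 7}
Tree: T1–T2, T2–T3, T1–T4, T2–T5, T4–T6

Vertex coverage: the bags together contain {1, 2, 3, 4, 5, 6, 7, 8}, the full vertex set. Edge coverage: each edge of G has both endpoints in at least one bag. Running intersection: for every vertex, the bags containing it form a connected subtree. All three properties hold, so this is a valid tree decomposition of width max|bag| − 1 = 2, and hence tw(G) ≤ 2.

Yes; width 2.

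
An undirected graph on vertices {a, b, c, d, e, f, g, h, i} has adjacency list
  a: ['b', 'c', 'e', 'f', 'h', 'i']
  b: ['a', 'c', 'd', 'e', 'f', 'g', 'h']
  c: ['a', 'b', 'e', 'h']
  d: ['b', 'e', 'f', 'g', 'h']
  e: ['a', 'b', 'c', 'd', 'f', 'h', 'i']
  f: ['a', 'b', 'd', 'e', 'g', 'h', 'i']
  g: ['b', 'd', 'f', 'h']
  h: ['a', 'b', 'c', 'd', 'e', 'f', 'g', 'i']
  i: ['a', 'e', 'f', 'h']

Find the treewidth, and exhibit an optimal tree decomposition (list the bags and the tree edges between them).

Treewidth 4.
One such decomposition:
Bags: B1 = {a, b, e, f, h}  B2 = {b, d, e, f, h}  B3 = {a, e, f, h, i}  B4 = {a, b, c, e, h}  B5 = {b, d, f, g, h}
Tree: B1–B2, B1–B3, B1–B4, B2–B5

The largest bag has 5 vertices, giving width 4; this decomposition certifies tw(G) ≤ 4. Conversely, {a, b, c, e, h} is a clique of size 5, and the vertices of any clique must share a bag in every tree decomposition; so some bag has ≥ 5 vertices and tw(G) ≥ 4. Hence tw(G) = 4 exactly.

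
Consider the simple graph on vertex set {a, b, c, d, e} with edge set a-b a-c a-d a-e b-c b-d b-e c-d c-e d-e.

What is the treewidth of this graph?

A width-4 tree decomposition is:
Bags: B1 = {a, b, c, d, e}
Tree: (single bag)
A single bag containing all 5 vertices is trivially a valid decomposition of width 4. On the other hand G contains the 5-clique {a, b, c, d, e}. A clique must lie in a single bag of any decomposition, so no decomposition can have width below 4. The upper and lower bounds meet at 4, so that is the treewidth.

4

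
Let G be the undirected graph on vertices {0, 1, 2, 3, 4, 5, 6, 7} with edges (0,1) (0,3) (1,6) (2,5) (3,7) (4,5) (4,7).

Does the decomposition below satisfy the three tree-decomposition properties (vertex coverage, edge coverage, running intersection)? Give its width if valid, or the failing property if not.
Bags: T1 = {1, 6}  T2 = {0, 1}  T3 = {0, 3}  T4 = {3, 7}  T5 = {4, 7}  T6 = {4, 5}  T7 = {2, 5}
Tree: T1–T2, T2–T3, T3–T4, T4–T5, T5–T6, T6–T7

Vertex coverage: the bags together contain {0, 1, 2, 3, 4, 5, 6, 7}, the full vertex set. Edge coverage: each edge of G has both endpoints in at least one bag. Running intersection: for every vertex, the bags containing it form a connected subtree. All three properties hold, so this is a valid tree decomposition of width max|bag| − 1 = 1, and hence tw(G) ≤ 1.

Yes; width 1.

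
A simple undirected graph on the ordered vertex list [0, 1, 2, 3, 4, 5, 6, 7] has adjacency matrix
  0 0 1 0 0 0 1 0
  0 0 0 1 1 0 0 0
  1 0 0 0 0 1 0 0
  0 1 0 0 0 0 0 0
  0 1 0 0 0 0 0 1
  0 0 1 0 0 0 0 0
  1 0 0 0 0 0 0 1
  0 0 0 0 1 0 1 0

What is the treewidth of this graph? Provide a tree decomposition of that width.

Every bag has size at most 2, so the width is 2 − 1 = 1 and tw(G) ≤ 1. Any graph with an edge has treewidth ≥ 1, and G has the edge 3–1. Combining the bounds, tw(G) = 1.

Treewidth 1.
Bags: B1 = {1, 3}  B2 = {1, 4}  B3 = {4, 7}  B4 = {6, 7}  B5 = {0, 6}  B6 = {0, 2}  B7 = {2, 5}
Tree: B1–B2, B2–B3, B3–B4, B4–B5, B5–B6, B6–B7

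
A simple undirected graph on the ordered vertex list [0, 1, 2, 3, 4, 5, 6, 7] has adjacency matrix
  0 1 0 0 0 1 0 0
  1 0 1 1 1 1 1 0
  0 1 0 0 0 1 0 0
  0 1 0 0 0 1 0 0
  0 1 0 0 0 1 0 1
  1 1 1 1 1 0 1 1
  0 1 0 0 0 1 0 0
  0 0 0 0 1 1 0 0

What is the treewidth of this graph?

A width-2 tree decomposition is:
Bags: B1 = {1, 3, 5}  B2 = {1, 4, 5}  B3 = {1, 5, 6}  B4 = {4, 5, 7}  B5 = {1, 2, 5}  B6 = {0, 1, 5}
Tree: B1–B2, B1–B3, B2–B4, B2–B5, B2–B6
Every bag has size at most 3, so the width is 3 − 1 = 2 and tw(G) ≤ 2. For the lower bound, the 3 vertices {0, 1, 5} are pairwise adjacent, and any tree decomposition puts a clique entirely inside one bag — forcing width ≥ 2. The upper and lower bounds meet at 2, so that is the treewidth.

2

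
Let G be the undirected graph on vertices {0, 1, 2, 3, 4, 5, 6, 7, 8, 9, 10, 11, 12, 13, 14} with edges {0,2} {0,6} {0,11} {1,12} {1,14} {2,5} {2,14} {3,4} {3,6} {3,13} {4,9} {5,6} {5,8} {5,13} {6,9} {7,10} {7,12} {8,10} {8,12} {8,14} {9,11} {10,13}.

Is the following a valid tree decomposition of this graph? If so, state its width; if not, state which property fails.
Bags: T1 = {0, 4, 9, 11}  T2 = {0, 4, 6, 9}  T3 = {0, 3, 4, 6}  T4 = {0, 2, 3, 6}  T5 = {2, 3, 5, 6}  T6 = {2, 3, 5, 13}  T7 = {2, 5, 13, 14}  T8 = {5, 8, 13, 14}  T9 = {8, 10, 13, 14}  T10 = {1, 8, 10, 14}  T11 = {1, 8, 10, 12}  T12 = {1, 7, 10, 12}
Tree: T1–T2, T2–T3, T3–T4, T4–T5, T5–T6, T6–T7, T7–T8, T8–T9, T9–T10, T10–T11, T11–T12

Yes; width 3.

Checking the three conditions: (i) the bags cover all of {0, 1, 2, 3, 4, 5, 6, 7, 8, 9, 10, 11, 12, 13, 14}; (ii) for each edge, some bag contains both endpoints; (iii) the bags containing any fixed vertex form a subtree. All hold, so the decomposition is valid with width 4 − 1 = 3.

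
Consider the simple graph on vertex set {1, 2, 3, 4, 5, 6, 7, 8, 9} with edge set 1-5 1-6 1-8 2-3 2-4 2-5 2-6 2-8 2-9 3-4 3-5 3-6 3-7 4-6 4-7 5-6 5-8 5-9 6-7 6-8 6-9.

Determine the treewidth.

3

A width-3 tree decomposition is:
Bags: B1 = {2, 3, 4, 6}  B2 = {3, 4, 6, 7}  B3 = {2, 3, 5, 6}  B4 = {2, 5, 6, 8}  B5 = {2, 5, 6, 9}  B6 = {1, 5, 6, 8}
Tree: B1–B2, B1–B3, B3–B4, B3–B5, B4–B6
Each bag holds 4 vertices, so the decomposition has width 3, which upper-bounds the treewidth. For the lower bound, the 4 vertices {1, 5, 6, 8} are pairwise adjacent, and any tree decomposition puts a clique entirely inside one bag — forcing width ≥ 3. Therefore the treewidth is 3.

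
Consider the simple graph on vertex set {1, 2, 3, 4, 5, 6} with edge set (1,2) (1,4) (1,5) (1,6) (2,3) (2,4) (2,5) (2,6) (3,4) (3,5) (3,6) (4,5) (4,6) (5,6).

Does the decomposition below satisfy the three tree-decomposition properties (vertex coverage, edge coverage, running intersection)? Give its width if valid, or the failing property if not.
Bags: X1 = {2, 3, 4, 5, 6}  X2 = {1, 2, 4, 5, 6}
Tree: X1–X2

Yes; width 4.

Checking the three conditions: (i) the bags cover all of {1, 2, 3, 4, 5, 6}; (ii) for each edge, some bag contains both endpoints; (iii) the bags containing any fixed vertex form a subtree. All hold, so the decomposition is valid with width 5 − 1 = 4.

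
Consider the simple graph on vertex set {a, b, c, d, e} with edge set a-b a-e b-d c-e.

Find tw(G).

1

A width-1 tree decomposition is:
Bags: B1 = {b, d}  B2 = {a, b}  B3 = {a, e}  B4 = {c, e}
Tree: B1–B2, B2–B3, B3–B4
The largest bag has 2 vertices, giving width 1; this decomposition certifies tw(G) ≤ 1. G has an edge, so its treewidth is at least 1. Therefore the treewidth is 1.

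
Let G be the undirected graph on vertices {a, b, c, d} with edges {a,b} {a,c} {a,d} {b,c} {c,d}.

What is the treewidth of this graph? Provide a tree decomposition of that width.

Each bag holds 3 vertices, so the decomposition has width 2, which upper-bounds the treewidth. Conversely, {a, c, d} is a clique of size 3, and the vertices of any clique must share a bag in every tree decomposition; so some bag has ≥ 3 vertices and tw(G) ≥ 2. Combining the bounds, tw(G) = 2.

Treewidth 2.
One such decomposition:
Bags: B1 = {a, b, c}  B2 = {a, c, d}
Tree: B1–B2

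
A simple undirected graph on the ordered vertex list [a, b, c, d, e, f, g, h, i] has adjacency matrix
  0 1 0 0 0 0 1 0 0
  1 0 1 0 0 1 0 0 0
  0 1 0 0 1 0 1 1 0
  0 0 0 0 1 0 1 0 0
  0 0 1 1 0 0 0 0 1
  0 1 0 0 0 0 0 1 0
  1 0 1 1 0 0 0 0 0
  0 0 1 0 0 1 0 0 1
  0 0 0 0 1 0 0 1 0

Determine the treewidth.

3

A width-3 tree decomposition is:
Bags: B1 = {d, e, h, i}  B2 = {c, d, e, h}  B3 = {c, d, g, h}  B4 = {c, f, g, h}  B5 = {b, c, f, g}  B6 = {a, b, f, g}
Tree: B1–B2, B2–B3, B3–B4, B4–B5, B5–B6
The largest bag has 4 vertices, giving width 3; this decomposition certifies tw(G) ≤ 3. For the lower bound: the 4 vertex sets {d,e,i}, {h}, {c}, {a,b,f,g} are disjoint, each induces a connected subgraph, and every pair is joined by at least one edge of G. Contracting each set to a single vertex therefore yields K_{4} as a minor, and since treewidth is minor-monotone, tw(G) ≥ tw(K_{4}) = 3. Therefore the treewidth is 3.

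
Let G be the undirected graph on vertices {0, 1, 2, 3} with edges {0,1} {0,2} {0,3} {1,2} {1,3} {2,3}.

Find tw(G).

A width-3 tree decomposition is:
Bags: B1 = {0, 1, 2, 3}
Tree: (single bag)
A single bag containing all 4 vertices is trivially a valid decomposition of width 3. For the lower bound, the 4 vertices {0, 1, 2, 3} are pairwise adjacent, and any tree decomposition puts a clique entirely inside one bag — forcing width ≥ 3. Therefore the treewidth is 3.

3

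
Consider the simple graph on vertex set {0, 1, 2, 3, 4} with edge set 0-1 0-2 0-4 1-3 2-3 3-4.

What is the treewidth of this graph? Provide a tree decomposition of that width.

The largest bag has 3 vertices, giving width 2; this decomposition certifies tw(G) ≤ 2. The edges 2–3–1–0–2 form a cycle, so G is not a tree and its treewidth is at least 2. The upper and lower bounds meet at 2, so that is the treewidth.

Treewidth 2.
One such decomposition:
Bags: B1 = {0, 2, 3}  B2 = {0, 1, 3}  B3 = {0, 3, 4}
Tree: B1–B2, B2–B3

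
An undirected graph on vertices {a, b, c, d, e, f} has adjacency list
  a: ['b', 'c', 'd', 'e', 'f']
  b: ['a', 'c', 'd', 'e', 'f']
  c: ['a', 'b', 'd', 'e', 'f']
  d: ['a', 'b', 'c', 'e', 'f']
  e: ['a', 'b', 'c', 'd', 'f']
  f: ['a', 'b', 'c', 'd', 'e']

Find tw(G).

5

A width-5 tree decomposition is:
Bags: B1 = {a, b, c, d, e, f}
Tree: (single bag)
A single bag containing all 6 vertices is trivially a valid decomposition of width 5. On the other hand G contains the 6-clique {a, b, c, d, e, f}. A clique must lie in a single bag of any decomposition, so no decomposition can have width below 5. The upper and lower bounds meet at 5, so that is the treewidth.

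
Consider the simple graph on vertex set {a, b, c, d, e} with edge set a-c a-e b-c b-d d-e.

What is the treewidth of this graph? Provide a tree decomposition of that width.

Treewidth 2.
One such decomposition:
Bags: B1 = {a, c, e}  B2 = {b, c, e}  B3 = {b, d, e}
Tree: B1–B2, B2–B3

The largest bag has 3 vertices, giving width 2; this decomposition certifies tw(G) ≤ 2. Since e–a–c–b–d–e is a cycle in G, G is not acyclic. Forests are exactly the graphs of treewidth ≤ 1, so tw(G) ≥ 2. Therefore the treewidth is 2.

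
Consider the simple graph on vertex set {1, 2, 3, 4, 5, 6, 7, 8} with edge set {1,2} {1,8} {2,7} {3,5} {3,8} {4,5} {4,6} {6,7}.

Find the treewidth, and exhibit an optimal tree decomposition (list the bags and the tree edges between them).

Treewidth 2.
One optimal decomposition is:
Bags: B1 = {1, 3, 8}  B2 = {1, 2, 3}  B3 = {2, 3, 7}  B4 = {3, 6, 7}  B5 = {3, 4, 6}  B6 = {3, 4, 5}
Tree: B1–B2, B2–B3, B3–B4, B4–B5, B5–B6

The largest bag has 3 vertices, giving width 2; this decomposition certifies tw(G) ≤ 2. The edges 3–8–1–2–7–6–4–5–3 form a cycle, so G is not a tree and its treewidth is at least 2. Therefore the treewidth is 2.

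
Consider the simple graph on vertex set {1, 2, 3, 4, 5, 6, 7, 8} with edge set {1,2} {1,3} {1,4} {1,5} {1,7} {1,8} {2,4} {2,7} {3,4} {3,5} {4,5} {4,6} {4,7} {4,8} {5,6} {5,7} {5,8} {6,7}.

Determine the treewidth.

A width-3 tree decomposition is:
Bags: B1 = {1, 2, 4, 7}  B2 = {1, 4, 5, 7}  B3 = {4, 5, 6, 7}  B4 = {1, 4, 5, 8}  B5 = {1, 3, 4, 5}
Tree: B1–B2, B2–B3, B2–B4, B4–B5
The largest bag has 4 vertices, giving width 3; this decomposition certifies tw(G) ≤ 3. For the lower bound, the 4 vertices {1, 2, 4, 7} are pairwise adjacent, and any tree decomposition puts a clique entirely inside one bag — forcing width ≥ 3. Therefore the treewidth is 3.

3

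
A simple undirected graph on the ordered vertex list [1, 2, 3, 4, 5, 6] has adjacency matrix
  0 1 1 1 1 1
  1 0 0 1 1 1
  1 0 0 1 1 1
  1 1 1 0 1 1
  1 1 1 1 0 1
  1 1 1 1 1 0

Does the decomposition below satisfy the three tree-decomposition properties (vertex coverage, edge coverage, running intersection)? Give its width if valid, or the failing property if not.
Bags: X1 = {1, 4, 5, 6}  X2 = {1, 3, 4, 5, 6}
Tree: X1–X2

A tree decomposition must satisfy three properties: every vertex lies in some bag; for every edge, both endpoints lie together in some bag; and for every vertex, the bags containing it form a connected subtree. Here vertex 2 appears in no bag, so the decomposition is invalid.

No — vertex 2 appears in no bag.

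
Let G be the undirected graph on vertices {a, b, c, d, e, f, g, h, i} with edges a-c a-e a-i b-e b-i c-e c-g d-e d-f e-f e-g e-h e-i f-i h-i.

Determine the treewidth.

A width-2 tree decomposition is:
Bags: B1 = {a, e, i}  B2 = {e, h, i}  B3 = {a, c, e}  B4 = {e, f, i}  B5 = {c, e, g}  B6 = {d, e, f}  B7 = {b, e, i}
Tree: B1–B2, B1–B3, B1–B4, B3–B5, B4–B6, B1–B7
The largest bag has 3 vertices, giving width 2; this decomposition certifies tw(G) ≤ 2. Conversely, {d, e, f} is a clique of size 3, and the vertices of any clique must share a bag in every tree decomposition; so some bag has ≥ 3 vertices and tw(G) ≥ 2. Therefore the treewidth is 2.

2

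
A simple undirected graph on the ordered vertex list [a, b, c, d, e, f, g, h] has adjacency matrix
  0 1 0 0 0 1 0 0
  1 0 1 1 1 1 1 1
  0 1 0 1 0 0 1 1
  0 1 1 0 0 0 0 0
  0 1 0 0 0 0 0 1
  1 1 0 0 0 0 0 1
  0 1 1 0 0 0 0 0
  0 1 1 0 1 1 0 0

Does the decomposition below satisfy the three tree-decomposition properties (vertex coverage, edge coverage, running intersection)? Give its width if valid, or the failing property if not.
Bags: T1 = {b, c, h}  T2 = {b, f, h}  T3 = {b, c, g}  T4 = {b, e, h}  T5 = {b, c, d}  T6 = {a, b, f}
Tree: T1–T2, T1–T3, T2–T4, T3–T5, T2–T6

Yes; width 2.

Checking the three conditions: (i) the bags cover all of {a, b, c, d, e, f, g, h}; (ii) for each edge, some bag contains both endpoints; (iii) the bags containing any fixed vertex form a subtree. All hold, so the decomposition is valid with width 3 − 1 = 2.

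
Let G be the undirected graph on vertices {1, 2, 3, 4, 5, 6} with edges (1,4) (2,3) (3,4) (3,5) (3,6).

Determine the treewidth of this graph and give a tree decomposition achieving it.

The largest bag has 2 vertices, giving width 1; this decomposition certifies tw(G) ≤ 1. G has an edge, so its treewidth is at least 1. The upper and lower bounds meet at 1, so that is the treewidth.

Treewidth 1.
One optimal decomposition is:
Bags: B1 = {3, 5}  B2 = {2, 3}  B3 = {3, 6}  B4 = {3, 4}  B5 = {1, 4}
Tree: B1–B2, B1–B3, B1–B4, B4–B5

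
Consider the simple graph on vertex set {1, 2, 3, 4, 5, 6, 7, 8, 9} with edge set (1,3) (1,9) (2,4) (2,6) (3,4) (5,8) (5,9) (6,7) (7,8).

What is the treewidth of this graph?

A width-2 tree decomposition is:
Bags: B1 = {1, 3, 9}  B2 = {3, 4, 9}  B3 = {2, 4, 9}  B4 = {2, 6, 9}  B5 = {6, 7, 9}  B6 = {7, 8, 9}  B7 = {5, 8, 9}
Tree: B1–B2, B2–B3, B3–B4, B4–B5, B5–B6, B6–B7
Each bag holds 3 vertices, so the decomposition has width 2, which upper-bounds the treewidth. For the lower bound, G contains the cycle 9–1–3–4–2–6–7–8–5–9, so G is not a forest; only forests have treewidth ≤ 1, hence tw(G) ≥ 2. Combining the bounds, tw(G) = 2.

2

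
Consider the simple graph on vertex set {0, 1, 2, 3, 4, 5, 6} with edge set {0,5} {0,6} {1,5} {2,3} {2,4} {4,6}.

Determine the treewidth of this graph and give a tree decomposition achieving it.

Each bag holds 2 vertices, so the decomposition has width 1, which upper-bounds the treewidth. G has an edge, so its treewidth is at least 1. Combining the bounds, tw(G) = 1.

Treewidth 1.
One optimal decomposition is:
Bags: B1 = {2, 3}  B2 = {2, 4}  B3 = {4, 6}  B4 = {0, 6}  B5 = {0, 5}  B6 = {1, 5}
Tree: B1–B2, B2–B3, B3–B4, B4–B5, B5–B6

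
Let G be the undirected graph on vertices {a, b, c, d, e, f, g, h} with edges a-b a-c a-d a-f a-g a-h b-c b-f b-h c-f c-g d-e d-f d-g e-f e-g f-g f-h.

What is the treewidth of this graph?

A width-3 tree decomposition is:
Bags: B1 = {a, c, f, g}  B2 = {a, d, f, g}  B3 = {a, b, c, f}  B4 = {a, b, f, h}  B5 = {d, e, f, g}
Tree: B1–B2, B1–B3, B3–B4, B2–B5
The largest bag has 4 vertices, giving width 3; this decomposition certifies tw(G) ≤ 3. For the lower bound, the 4 vertices {d, e, f, g} are pairwise adjacent, and any tree decomposition puts a clique entirely inside one bag — forcing width ≥ 3. Combining the bounds, tw(G) = 3.

3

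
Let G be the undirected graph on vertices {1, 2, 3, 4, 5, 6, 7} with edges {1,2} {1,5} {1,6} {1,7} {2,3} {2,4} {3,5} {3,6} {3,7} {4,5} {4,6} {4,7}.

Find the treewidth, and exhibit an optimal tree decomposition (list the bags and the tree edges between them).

Every bag has size at most 4, so the width is 4 − 1 = 3 and tw(G) ≤ 3. For the lower bound: the 4 vertex sets {3,6}, {4,5}, {1}, {2} are disjoint, each induces a connected subgraph, and every pair is joined by at least one edge of G. Contracting each set to a single vertex therefore yields K_{4} as a minor, and since treewidth is minor-monotone, tw(G) ≥ tw(K_{4}) = 3. Hence tw(G) = 3 exactly.

Treewidth 3.
One such decomposition:
Bags: B1 = {1, 3, 4, 6}  B2 = {1, 3, 4, 5}  B3 = {1, 2, 3, 4}  B4 = {1, 3, 4, 7}
Tree: B1–B2, B2–B3, B3–B4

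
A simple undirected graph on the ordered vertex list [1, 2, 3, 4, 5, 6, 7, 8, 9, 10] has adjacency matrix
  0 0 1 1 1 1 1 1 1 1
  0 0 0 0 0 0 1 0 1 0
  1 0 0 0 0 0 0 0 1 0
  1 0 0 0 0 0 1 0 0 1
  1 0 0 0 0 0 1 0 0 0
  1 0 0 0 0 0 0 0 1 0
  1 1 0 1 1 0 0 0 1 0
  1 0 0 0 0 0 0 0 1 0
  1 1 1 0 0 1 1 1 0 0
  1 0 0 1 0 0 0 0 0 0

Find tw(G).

2

A width-2 tree decomposition is:
Bags: B1 = {1, 6, 9}  B2 = {1, 7, 9}  B3 = {1, 4, 7}  B4 = {1, 5, 7}  B5 = {1, 8, 9}  B6 = {2, 7, 9}  B7 = {1, 3, 9}  B8 = {1, 4, 10}
Tree: B1–B2, B2–B3, B3–B4, B2–B5, B2–B6, B2–B7, B3–B8
Every bag has size at most 3, so the width is 3 − 1 = 2 and tw(G) ≤ 2. On the other hand G contains the 3-clique {1, 8, 9}. A clique must lie in a single bag of any decomposition, so no decomposition can have width below 2. Therefore the treewidth is 2.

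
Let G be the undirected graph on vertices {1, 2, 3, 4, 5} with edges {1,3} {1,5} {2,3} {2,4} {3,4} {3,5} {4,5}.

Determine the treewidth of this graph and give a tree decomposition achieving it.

Every bag has size at most 3, so the width is 3 − 1 = 2 and tw(G) ≤ 2. On the other hand G contains the 3-clique {1, 3, 5}. A clique must lie in a single bag of any decomposition, so no decomposition can have width below 2. Therefore the treewidth is 2.

Treewidth 2.
Bags: B1 = {2, 3, 4}  B2 = {3, 4, 5}  B3 = {1, 3, 5}
Tree: B1–B2, B2–B3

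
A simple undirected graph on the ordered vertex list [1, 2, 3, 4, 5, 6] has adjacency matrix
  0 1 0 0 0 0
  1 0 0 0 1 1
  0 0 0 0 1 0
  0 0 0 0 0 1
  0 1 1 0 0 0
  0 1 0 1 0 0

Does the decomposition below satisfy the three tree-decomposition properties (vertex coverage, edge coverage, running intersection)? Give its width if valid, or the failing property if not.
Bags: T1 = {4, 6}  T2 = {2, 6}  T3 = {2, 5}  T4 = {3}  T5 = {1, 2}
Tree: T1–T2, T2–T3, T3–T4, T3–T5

No — edge (5,3) lies in no bag.

A tree decomposition must satisfy three properties: every vertex lies in some bag; for every edge, both endpoints lie together in some bag; and for every vertex, the bags containing it form a connected subtree. Here edge (5,3) lies in no bag, so the decomposition is invalid.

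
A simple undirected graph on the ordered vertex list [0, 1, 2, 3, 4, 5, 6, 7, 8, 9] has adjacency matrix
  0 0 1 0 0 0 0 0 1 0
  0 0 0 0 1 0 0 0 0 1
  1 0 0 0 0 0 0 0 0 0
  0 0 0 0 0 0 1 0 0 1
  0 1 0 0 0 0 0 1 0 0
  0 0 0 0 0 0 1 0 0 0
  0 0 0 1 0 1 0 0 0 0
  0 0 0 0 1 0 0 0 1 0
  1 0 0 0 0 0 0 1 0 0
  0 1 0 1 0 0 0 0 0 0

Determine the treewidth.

A width-1 tree decomposition is:
Bags: B1 = {0, 2}  B2 = {0, 8}  B3 = {7, 8}  B4 = {4, 7}  B5 = {1, 4}  B6 = {1, 9}  B7 = {3, 9}  B8 = {3, 6}  B9 = {5, 6}
Tree: B1–B2, B2–B3, B3–B4, B4–B5, B5–B6, B6–B7, B7–B8, B8–B9
The largest bag has 2 vertices, giving width 1; this decomposition certifies tw(G) ≤ 1. Since G has at least one edge (e.g. 2–0), it is not an edgeless graph, so tw(G) ≥ 1. Hence tw(G) = 1 exactly.

1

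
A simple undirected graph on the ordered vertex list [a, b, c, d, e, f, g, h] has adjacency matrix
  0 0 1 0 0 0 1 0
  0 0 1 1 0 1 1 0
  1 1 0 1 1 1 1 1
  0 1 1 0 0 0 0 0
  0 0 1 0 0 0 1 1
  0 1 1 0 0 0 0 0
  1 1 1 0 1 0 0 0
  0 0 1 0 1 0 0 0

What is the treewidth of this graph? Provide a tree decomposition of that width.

Every bag has size at most 3, so the width is 3 − 1 = 2 and tw(G) ≤ 2. Conversely, {b, c, d} is a clique of size 3, and the vertices of any clique must share a bag in every tree decomposition; so some bag has ≥ 3 vertices and tw(G) ≥ 2. Combining the bounds, tw(G) = 2.

Treewidth 2.
Bags: B1 = {b, c, f}  B2 = {b, c, g}  B3 = {c, e, g}  B4 = {b, c, d}  B5 = {a, c, g}  B6 = {c, e, h}
Tree: B1–B2, B2–B3, B2–B4, B2–B5, B3–B6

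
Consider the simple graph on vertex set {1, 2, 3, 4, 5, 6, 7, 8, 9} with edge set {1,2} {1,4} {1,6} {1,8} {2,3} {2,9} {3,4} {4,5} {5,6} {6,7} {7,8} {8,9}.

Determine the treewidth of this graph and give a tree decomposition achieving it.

Treewidth 3.
One such decomposition:
Bags: B1 = {2, 7, 8, 9}  B2 = {1, 2, 7, 8}  B3 = {1, 2, 6, 7}  B4 = {1, 2, 3, 6}  B5 = {1, 3, 4, 6}  B6 = {3, 4, 5, 6}
Tree: B1–B2, B2–B3, B3–B4, B4–B5, B5–B6

Each bag holds 4 vertices, so the decomposition has width 3, which upper-bounds the treewidth. For the lower bound: the 4 vertex sets {7,8,9}, {2}, {1}, {3,4,5,6} are disjoint, each induces a connected subgraph, and every pair is joined by at least one edge of G. Contracting each set to a single vertex therefore yields K_{4} as a minor, and since treewidth is minor-monotone, tw(G) ≥ tw(K_{4}) = 3. The upper and lower bounds meet at 3, so that is the treewidth.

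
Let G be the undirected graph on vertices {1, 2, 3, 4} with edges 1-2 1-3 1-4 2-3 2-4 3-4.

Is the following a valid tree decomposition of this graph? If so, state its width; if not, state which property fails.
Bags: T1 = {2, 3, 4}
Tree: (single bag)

A tree decomposition must satisfy three properties: every vertex lies in some bag; for every edge, both endpoints lie together in some bag; and for every vertex, the bags containing it form a connected subtree. Here vertex 1 appears in no bag, so the decomposition is invalid.

No — vertex 1 appears in no bag.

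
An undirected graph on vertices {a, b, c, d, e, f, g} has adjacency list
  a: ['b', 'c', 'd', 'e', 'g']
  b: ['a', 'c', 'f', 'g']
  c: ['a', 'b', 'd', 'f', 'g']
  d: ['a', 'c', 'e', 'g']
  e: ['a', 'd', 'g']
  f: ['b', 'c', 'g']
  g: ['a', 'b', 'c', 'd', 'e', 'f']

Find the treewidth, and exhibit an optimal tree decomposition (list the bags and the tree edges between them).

Treewidth 3.
One optimal decomposition is:
Bags: B1 = {a, c, d, g}  B2 = {a, d, e, g}  B3 = {a, b, c, g}  B4 = {b, c, f, g}
Tree: B1–B2, B1–B3, B3–B4

Every bag has size at most 4, so the width is 4 − 1 = 3 and tw(G) ≤ 3. For the lower bound, the 4 vertices {a, d, e, g} are pairwise adjacent, and any tree decomposition puts a clique entirely inside one bag — forcing width ≥ 3. Hence tw(G) = 3 exactly.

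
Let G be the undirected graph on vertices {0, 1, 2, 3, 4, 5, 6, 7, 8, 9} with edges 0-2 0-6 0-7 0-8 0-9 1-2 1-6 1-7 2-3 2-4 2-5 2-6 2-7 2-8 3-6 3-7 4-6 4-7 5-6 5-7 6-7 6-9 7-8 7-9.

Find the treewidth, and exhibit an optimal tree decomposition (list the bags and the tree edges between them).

Treewidth 3.
One optimal decomposition is:
Bags: B1 = {0, 2, 6, 7}  B2 = {2, 4, 6, 7}  B3 = {2, 5, 6, 7}  B4 = {2, 3, 6, 7}  B5 = {0, 2, 7, 8}  B6 = {1, 2, 6, 7}  B7 = {0, 6, 7, 9}
Tree: B1–B2, B2–B3, B1–B4, B1–B5, B4–B6, B1–B7

Each bag holds 4 vertices, so the decomposition has width 3, which upper-bounds the treewidth. Conversely, {0, 6, 7, 9} is a clique of size 4, and the vertices of any clique must share a bag in every tree decomposition; so some bag has ≥ 4 vertices and tw(G) ≥ 3. Combining the bounds, tw(G) = 3.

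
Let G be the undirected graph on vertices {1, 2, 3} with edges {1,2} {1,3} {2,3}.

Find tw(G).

2

A width-2 tree decomposition is:
Bags: B1 = {1, 2, 3}
Tree: (single bag)
With just one bag of size 3, the width is 3 − 1 = 2, so tw(G) ≤ 2. On the other hand G contains the 3-clique {1, 2, 3}. A clique must lie in a single bag of any decomposition, so no decomposition can have width below 2. Hence tw(G) = 2 exactly.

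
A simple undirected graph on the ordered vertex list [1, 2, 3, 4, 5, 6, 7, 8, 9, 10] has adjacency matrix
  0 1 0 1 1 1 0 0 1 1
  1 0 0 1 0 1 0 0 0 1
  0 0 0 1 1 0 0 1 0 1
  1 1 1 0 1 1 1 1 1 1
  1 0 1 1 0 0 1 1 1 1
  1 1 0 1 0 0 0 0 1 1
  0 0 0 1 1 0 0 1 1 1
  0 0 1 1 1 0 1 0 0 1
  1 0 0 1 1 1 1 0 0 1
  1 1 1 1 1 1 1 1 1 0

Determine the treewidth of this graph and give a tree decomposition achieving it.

Treewidth 4.
One optimal decomposition is:
Bags: B1 = {4, 5, 7, 9, 10}  B2 = {4, 5, 7, 8, 10}  B3 = {1, 4, 5, 9, 10}  B4 = {1, 4, 6, 9, 10}  B5 = {3, 4, 5, 8, 10}  B6 = {1, 2, 4, 6, 10}
Tree: B1–B2, B1–B3, B3–B4, B2–B5, B4–B6

Each bag holds 5 vertices, so the decomposition has width 4, which upper-bounds the treewidth. For the lower bound, the 5 vertices {1, 2, 4, 6, 10} are pairwise adjacent, and any tree decomposition puts a clique entirely inside one bag — forcing width ≥ 4. Therefore the treewidth is 4.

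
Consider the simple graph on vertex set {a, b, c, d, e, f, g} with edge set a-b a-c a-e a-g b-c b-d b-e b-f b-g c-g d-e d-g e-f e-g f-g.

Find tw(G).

3

A width-3 tree decomposition is:
Bags: B1 = {b, d, e, g}  B2 = {a, b, e, g}  B3 = {b, e, f, g}  B4 = {a, b, c, g}
Tree: B1–B2, B2–B3, B2–B4
Every bag has size at most 4, so the width is 4 − 1 = 3 and tw(G) ≤ 3. For the lower bound, the 4 vertices {b, d, e, g} are pairwise adjacent, and any tree decomposition puts a clique entirely inside one bag — forcing width ≥ 3. The upper and lower bounds meet at 3, so that is the treewidth.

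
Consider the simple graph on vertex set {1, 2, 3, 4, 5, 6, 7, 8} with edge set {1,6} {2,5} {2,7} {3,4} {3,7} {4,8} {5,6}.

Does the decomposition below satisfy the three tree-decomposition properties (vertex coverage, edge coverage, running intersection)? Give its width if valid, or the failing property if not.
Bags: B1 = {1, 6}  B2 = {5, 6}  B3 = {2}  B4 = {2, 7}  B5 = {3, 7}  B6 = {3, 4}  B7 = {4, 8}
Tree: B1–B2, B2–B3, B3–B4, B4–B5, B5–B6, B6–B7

A tree decomposition must satisfy three properties: every vertex lies in some bag; for every edge, both endpoints lie together in some bag; and for every vertex, the bags containing it form a connected subtree. Here edge (5,2) lies in no bag, so the decomposition is invalid.

No — edge (5,2) lies in no bag.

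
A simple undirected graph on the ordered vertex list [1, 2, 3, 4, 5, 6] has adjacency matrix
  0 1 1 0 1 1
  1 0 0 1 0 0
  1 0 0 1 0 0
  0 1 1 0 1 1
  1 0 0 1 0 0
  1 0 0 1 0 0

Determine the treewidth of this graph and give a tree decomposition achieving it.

Treewidth 2.
One optimal decomposition is:
Bags: B1 = {1, 4, 5}  B2 = {1, 2, 4}  B3 = {1, 3, 4}  B4 = {1, 4, 6}
Tree: B1–B2, B2–B3, B3–B4

Every bag has size at most 3, so the width is 3 − 1 = 2 and tw(G) ≤ 2. Since 1–5–4–2–1 is a cycle in G, G is not acyclic. Forests are exactly the graphs of treewidth ≤ 1, so tw(G) ≥ 2. Therefore the treewidth is 2.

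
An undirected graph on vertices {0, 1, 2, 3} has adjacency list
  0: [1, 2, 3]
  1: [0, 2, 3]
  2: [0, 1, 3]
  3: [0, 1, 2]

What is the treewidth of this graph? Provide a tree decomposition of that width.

With just one bag of size 4, the width is 4 − 1 = 3, so tw(G) ≤ 3. On the other hand G contains the 4-clique {0, 1, 2, 3}. A clique must lie in a single bag of any decomposition, so no decomposition can have width below 3. Therefore the treewidth is 3.

Treewidth 3.
Bags: B1 = {0, 1, 2, 3}
Tree: (single bag)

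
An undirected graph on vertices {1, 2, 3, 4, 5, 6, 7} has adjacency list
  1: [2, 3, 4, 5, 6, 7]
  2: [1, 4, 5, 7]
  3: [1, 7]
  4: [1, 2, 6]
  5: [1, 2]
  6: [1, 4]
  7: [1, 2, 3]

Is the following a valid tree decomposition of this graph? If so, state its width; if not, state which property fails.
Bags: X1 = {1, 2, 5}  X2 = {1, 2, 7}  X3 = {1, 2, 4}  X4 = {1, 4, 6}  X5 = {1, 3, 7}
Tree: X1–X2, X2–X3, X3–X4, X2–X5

Yes; width 2.

Checking the three conditions: (i) the bags cover all of {1, 2, 3, 4, 5, 6, 7}; (ii) for each edge, some bag contains both endpoints; (iii) the bags containing any fixed vertex form a subtree. All hold, so the decomposition is valid with width 3 − 1 = 2.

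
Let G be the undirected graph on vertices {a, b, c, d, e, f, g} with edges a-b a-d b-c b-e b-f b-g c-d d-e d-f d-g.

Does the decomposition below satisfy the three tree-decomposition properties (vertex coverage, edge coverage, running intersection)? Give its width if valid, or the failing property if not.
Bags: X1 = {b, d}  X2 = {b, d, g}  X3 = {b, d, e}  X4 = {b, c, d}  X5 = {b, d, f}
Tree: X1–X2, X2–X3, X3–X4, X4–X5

No — vertex a appears in no bag.

A tree decomposition must satisfy three properties: every vertex lies in some bag; for every edge, both endpoints lie together in some bag; and for every vertex, the bags containing it form a connected subtree. Here vertex a appears in no bag, so the decomposition is invalid.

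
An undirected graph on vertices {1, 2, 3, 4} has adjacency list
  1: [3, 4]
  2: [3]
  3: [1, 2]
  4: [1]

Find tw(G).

A width-1 tree decomposition is:
Bags: B1 = {1, 4}  B2 = {1, 3}  B3 = {2, 3}
Tree: B1–B2, B2–B3
Each bag holds 2 vertices, so the decomposition has width 1, which upper-bounds the treewidth. Since G has at least one edge (e.g. 4–1), it is not an edgeless graph, so tw(G) ≥ 1. The upper and lower bounds meet at 1, so that is the treewidth.

1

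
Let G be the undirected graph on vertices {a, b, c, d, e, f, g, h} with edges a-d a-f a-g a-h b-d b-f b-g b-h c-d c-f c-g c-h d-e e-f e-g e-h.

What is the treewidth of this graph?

4

A width-4 tree decomposition is:
Bags: B1 = {c, d, f, g, h}  B2 = {b, d, f, g, h}  B3 = {a, d, f, g, h}  B4 = {d, e, f, g, h}
Tree: B1–B2, B2–B3, B3–B4
The largest bag has 5 vertices, giving width 4; this decomposition certifies tw(G) ≤ 4. For the lower bound: the 5 vertex sets {c,h}, {b,g}, {a,d}, {f}, {e} are disjoint, each induces a connected subgraph, and every pair is joined by at least one edge of G. Contracting each set to a single vertex therefore yields K_{5} as a minor, and since treewidth is minor-monotone, tw(G) ≥ tw(K_{5}) = 4. Hence tw(G) = 4 exactly.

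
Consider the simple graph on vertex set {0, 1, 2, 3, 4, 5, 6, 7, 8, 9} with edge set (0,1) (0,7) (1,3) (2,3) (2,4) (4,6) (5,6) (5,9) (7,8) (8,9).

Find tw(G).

2

A width-2 tree decomposition is:
Bags: B1 = {4, 5, 6}  B2 = {4, 5, 9}  B3 = {4, 8, 9}  B4 = {4, 7, 8}  B5 = {0, 4, 7}  B6 = {0, 1, 4}  B7 = {1, 3, 4}  B8 = {2, 3, 4}
Tree: B1–B2, B2–B3, B3–B4, B4–B5, B5–B6, B6–B7, B7–B8
The largest bag has 3 vertices, giving width 2; this decomposition certifies tw(G) ≤ 2. Since 4–6–5–9–8–7–0–1–3–2–4 is a cycle in G, G is not acyclic. Forests are exactly the graphs of treewidth ≤ 1, so tw(G) ≥ 2. Therefore the treewidth is 2.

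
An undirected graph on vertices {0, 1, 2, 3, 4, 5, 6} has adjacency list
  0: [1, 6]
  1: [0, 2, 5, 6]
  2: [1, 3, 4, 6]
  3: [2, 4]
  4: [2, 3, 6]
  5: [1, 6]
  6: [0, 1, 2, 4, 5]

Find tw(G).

A width-2 tree decomposition is:
Bags: B1 = {2, 3, 4}  B2 = {2, 4, 6}  B3 = {1, 2, 6}  B4 = {1, 5, 6}  B5 = {0, 1, 6}
Tree: B1–B2, B2–B3, B3–B4, B3–B5
Each bag holds 3 vertices, so the decomposition has width 2, which upper-bounds the treewidth. For the lower bound, the 3 vertices {2, 3, 4} are pairwise adjacent, and any tree decomposition puts a clique entirely inside one bag — forcing width ≥ 2. Combining the bounds, tw(G) = 2.

2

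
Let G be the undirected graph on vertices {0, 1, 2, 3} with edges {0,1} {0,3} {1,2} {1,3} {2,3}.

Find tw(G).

2

A width-2 tree decomposition is:
Bags: B1 = {0, 1, 3}  B2 = {1, 2, 3}
Tree: B1–B2
Each bag holds 3 vertices, so the decomposition has width 2, which upper-bounds the treewidth. Conversely, {0, 1, 3} is a clique of size 3, and the vertices of any clique must share a bag in every tree decomposition; so some bag has ≥ 3 vertices and tw(G) ≥ 2. Combining the bounds, tw(G) = 2.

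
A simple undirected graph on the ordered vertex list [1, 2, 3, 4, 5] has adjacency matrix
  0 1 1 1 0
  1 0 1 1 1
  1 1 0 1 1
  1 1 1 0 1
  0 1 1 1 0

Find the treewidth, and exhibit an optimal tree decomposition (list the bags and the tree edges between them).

Treewidth 3.
Bags: B1 = {2, 3, 4, 5}  B2 = {1, 2, 3, 4}
Tree: B1–B2

Each bag holds 4 vertices, so the decomposition has width 3, which upper-bounds the treewidth. Conversely, {1, 2, 3, 4} is a clique of size 4, and the vertices of any clique must share a bag in every tree decomposition; so some bag has ≥ 4 vertices and tw(G) ≥ 3. Therefore the treewidth is 3.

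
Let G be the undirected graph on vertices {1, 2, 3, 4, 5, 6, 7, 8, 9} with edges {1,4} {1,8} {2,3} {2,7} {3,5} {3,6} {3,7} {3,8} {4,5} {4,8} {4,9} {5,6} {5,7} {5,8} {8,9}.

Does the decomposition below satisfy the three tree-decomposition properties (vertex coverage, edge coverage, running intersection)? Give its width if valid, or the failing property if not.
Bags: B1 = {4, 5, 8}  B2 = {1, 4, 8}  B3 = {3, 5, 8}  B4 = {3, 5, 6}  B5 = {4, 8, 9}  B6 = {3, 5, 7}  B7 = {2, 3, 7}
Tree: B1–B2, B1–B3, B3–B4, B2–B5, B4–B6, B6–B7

Yes; width 2.

Checking the three conditions: (i) the bags cover all of {1, 2, 3, 4, 5, 6, 7, 8, 9}; (ii) for each edge, some bag contains both endpoints; (iii) the bags containing any fixed vertex form a subtree. All hold, so the decomposition is valid with width 3 − 1 = 2.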